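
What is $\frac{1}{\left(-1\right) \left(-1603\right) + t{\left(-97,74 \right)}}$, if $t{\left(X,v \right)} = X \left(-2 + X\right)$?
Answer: $\frac{1}{11206} \approx 8.9238 \cdot 10^{-5}$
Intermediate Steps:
$\frac{1}{\left(-1\right) \left(-1603\right) + t{\left(-97,74 \right)}} = \frac{1}{\left(-1\right) \left(-1603\right) - 97 \left(-2 - 97\right)} = \frac{1}{1603 - -9603} = \frac{1}{1603 + 9603} = \frac{1}{11206}$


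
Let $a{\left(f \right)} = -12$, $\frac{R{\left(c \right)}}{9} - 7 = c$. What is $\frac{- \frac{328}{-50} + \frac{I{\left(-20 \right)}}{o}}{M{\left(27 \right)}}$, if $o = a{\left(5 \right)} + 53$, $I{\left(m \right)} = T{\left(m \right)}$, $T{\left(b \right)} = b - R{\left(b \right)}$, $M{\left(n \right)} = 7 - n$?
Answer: $- \frac{9149}{20500} \approx -0.44629$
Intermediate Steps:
$R{\left(c \right)} = 63 + 9 c$
$T{\left(b \right)} = -63 - 8 b$ ($T{\left(b \right)} = b - \left(63 + 9 b\right) = -63 - 8 b$)
$I{\left(m \right)} = -63 - 8 m$
$o = 41$ ($o = -12 + 53 = 41$)
$\frac{- \frac{328}{-50} + \frac{I{\left(-20 \right)}}{o}}{M{\left(27 \right)}} = \frac{- \frac{328}{-50} + \frac{-63 - -160}{41}}{7 - 27} = \frac{\left(-328\right) \left(- \frac{1}{50}\right) + \left(-63 + 160\right) \frac{1}{41}}{7 - 27} = \frac{\frac{164}{25} + 97 \cdot \frac{1}{41}}{-20} = \left(\frac{164}{25} + \frac{97}{41}\right) \left(- \frac{1}{20}\right) = \frac{9149}{1025} \left(- \frac{1}{20}\right) = - \frac{9149}{20500}$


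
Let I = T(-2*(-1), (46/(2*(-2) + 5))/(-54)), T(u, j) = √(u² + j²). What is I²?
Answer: 3445/729 ≈ 4.7257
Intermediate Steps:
T(u, j) = √(j² + u²)
I = √3445/27 (I = √(((46/(2*(-2) + 5))/(-54))² + (-2*(-1))²) = √(((46/(-4 + 5))*(-1/54))² + 2²) = √(((46/1)*(-1/54))² + 4) = √(((46*1)*(-1/54))² + 4) = √((46*(-1/54))² + 4) = √((-23/27)² + 4) = √(529/729 + 4) = √(3445/729) = √3445/27 ≈ 2.1739)
I² = (√3445/27)² = 3445/729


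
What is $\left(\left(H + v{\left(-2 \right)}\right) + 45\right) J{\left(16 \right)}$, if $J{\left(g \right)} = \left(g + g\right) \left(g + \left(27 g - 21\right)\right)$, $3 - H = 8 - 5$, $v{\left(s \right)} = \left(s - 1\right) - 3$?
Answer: $532896$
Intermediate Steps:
$v{\left(s \right)} = -4 + s$ ($v{\left(s \right)} = \left(-1 + s\right) - 3 = -4 + s$)
$H = 0$ ($H = 3 - \left(8 - 5\right) = 3 - 3 = 0$)
$J{\left(g \right)} = 2 g \left(-21 + 28 g\right)$ ($J{\left(g \right)} = 2 g \left(g + \left(-21 + 27 g\right)\right) = 2 g \left(-21 + 28 g\right)$)
$\left(\left(H + v{\left(-2 \right)}\right) + 45\right) J{\left(16 \right)} = \left(\left(0 - 6\right) + 45\right) 14 \cdot 16 \left(-3 + 4 \cdot 16\right) = \left(\left(0 - 6\right) + 45\right) 14 \cdot 16 \left(-3 + 64\right) = \left(-6 + 45\right) 14 \cdot 16 \cdot 61 = 39 \cdot 13664 = 532896$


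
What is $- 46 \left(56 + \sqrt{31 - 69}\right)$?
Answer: $-2576 - 46 i \sqrt{38} \approx -2576.0 - 283.56 i$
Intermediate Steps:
$- 46 \left(56 + \sqrt{31 - 69}\right) = - 46 \left(56 + \sqrt{-38}\right) = - 46 \left(56 + i \sqrt{38}\right) = -2576 - 46 i \sqrt{38}$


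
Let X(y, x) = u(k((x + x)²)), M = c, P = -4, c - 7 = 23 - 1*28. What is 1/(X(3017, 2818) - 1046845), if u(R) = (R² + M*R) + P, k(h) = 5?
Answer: -1/1046814 ≈ -9.5528e-7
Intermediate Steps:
c = 2 (c = 7 + (23 - 1*28) = 7 + (23 - 28) = 7 - 5 = 2)
M = 2
u(R) = -4 + R² + 2*R (u(R) = (R² + 2*R) - 4 = -4 + R² + 2*R)
X(y, x) = 31 (X(y, x) = -4 + 5² + 2*5 = -4 + 25 + 10 = 31)
1/(X(3017, 2818) - 1046845) = 1/(31 - 1046845) = 1/(-1046814) = -1/1046814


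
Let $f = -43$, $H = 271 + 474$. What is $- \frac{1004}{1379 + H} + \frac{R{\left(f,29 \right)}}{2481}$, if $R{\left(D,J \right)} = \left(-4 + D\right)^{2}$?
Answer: $\frac{183416}{439137} \approx 0.41767$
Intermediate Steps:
$H = 745$
$- \frac{1004}{1379 + H} + \frac{R{\left(f,29 \right)}}{2481} = - \frac{1004}{1379 + 745} + \frac{\left(-4 - 43\right)^{2}}{2481} = - \frac{1004}{2124} + \left(-47\right)^{2} \cdot \frac{1}{2481} = \left(-1004\right) \frac{1}{2124} + 2209 \cdot \frac{1}{2481} = - \frac{251}{531} + \frac{2209}{2481} = \frac{183416}{439137}$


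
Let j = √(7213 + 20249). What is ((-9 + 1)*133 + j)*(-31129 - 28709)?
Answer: 63667632 - 59838*√27462 ≈ 5.3751e+7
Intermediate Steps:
j = √27462 ≈ 165.72
((-9 + 1)*133 + j)*(-31129 - 28709) = ((-9 + 1)*133 + √27462)*(-31129 - 28709) = (-8*133 + √27462)*(-59838) = (-1064 + √27462)*(-59838) = 63667632 - 59838*√27462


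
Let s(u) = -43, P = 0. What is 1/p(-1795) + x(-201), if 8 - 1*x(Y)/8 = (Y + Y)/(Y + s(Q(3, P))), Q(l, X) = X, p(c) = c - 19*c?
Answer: 100161061/1970910 ≈ 50.820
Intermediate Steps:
p(c) = -18*c
x(Y) = 64 - 16*Y/(-43 + Y) (x(Y) = 64 - 8*(Y + Y)/(Y - 43) = 64 - 8*2*Y/(-43 + Y) = 64 - 16*Y/(-43 + Y))
1/p(-1795) + x(-201) = 1/(-18*(-1795)) + 16*(-172 + 3*(-201))/(-43 - 201) = 1/32310 + 16*(-172 - 603)/(-244) = 1/32310 + 16*(-1/244)*(-775) = 1/32310 + 3100/61 = 100161061/1970910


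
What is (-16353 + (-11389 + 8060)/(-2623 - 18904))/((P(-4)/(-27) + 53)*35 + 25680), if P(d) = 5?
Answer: -4752373977/8000186645 ≈ -0.59403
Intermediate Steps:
(-16353 + (-11389 + 8060)/(-2623 - 18904))/((P(-4)/(-27) + 53)*35 + 25680) = (-16353 + (-11389 + 8060)/(-2623 - 18904))/((5/(-27) + 53)*35 + 25680) = (-16353 - 3329/(-21527))/((5*(-1/27) + 53)*35 + 25680) = (-16353 - 3329*(-1/21527))/((-5/27 + 53)*35 + 25680) = (-16353 + 3329/21527)/((1426/27)*35 + 25680) = -352027702/(21527*(49910/27 + 25680)) = -352027702/(21527*743270/27) = -352027702/21527*27/743270 = -4752373977/8000186645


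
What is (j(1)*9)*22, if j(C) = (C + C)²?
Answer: 792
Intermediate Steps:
j(C) = 4*C² (j(C) = (2*C)² = 4*C²)
(j(1)*9)*22 = ((4*1²)*9)*22 = ((4*1)*9)*22 = (4*9)*22 = 36*22 = 792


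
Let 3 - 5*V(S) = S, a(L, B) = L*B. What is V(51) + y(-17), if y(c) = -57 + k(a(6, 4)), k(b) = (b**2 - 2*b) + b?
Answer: 2427/5 ≈ 485.40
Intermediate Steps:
a(L, B) = B*L
V(S) = 3/5 - S/5
k(b) = b**2 - b
y(c) = 495 (y(c) = -57 + (4*6)*(-1 + 4*6) = -57 + 24*(-1 + 24) = -57 + 24*23 = -57 + 552 = 495)
V(51) + y(-17) = (3/5 - 1/5*51) + 495 = (3/5 - 51/5) + 495 = -48/5 + 495 = 2427/5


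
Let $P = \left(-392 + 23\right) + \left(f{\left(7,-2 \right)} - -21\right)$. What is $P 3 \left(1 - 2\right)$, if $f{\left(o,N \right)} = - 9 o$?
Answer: $1233$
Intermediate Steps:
$P = -411$ ($P = \left(-392 + 23\right) - 42 = -369 + \left(-63 + 21\right) = -369 - 42 = -411$)
$P 3 \left(1 - 2\right) = - 411 \cdot 3 \left(1 - 2\right) = - 411 \cdot 3 \left(-1\right) = \left(-411\right) \left(-3\right) = 1233$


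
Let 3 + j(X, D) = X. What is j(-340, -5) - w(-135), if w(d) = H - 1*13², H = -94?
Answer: -80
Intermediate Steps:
j(X, D) = -3 + X
w(d) = -263 (w(d) = -94 - 1*13² = -94 - 1*169 = -94 - 169 = -263)
j(-340, -5) - w(-135) = (-3 - 340) - 1*(-263) = -343 + 263 = -80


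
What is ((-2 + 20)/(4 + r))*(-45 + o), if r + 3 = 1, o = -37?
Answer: -738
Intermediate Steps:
r = -2 (r = -3 + 1 = -2)
((-2 + 20)/(4 + r))*(-45 + o) = ((-2 + 20)/(4 - 2))*(-45 - 37) = (18/2)*(-82) = (18*(½))*(-82) = 9*(-82) = -738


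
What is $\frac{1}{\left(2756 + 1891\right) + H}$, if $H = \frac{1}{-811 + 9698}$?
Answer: $\frac{8887}{41297890} \approx 0.00021519$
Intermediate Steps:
$H = \frac{1}{8887} \approx 0.00011252$
$\frac{1}{\left(2756 + 1891\right) + H} = \frac{1}{\left(2756 + 1891\right) + \frac{1}{8887}} = \frac{1}{4647 + \frac{1}{8887}} = \frac{1}{\frac{41297890}{8887}} = \frac{8887}{41297890}$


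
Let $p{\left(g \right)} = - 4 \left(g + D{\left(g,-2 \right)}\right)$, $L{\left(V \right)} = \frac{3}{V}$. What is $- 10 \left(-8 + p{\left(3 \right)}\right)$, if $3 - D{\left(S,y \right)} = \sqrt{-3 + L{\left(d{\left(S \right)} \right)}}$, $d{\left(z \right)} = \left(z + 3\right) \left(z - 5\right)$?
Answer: $320 - 20 i \sqrt{13} \approx 320.0 - 72.111 i$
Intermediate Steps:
$d{\left(z \right)} = \left(-5 + z\right) \left(3 + z\right)$ ($d{\left(z \right)} = \left(3 + z\right) \left(-5 + z\right) = \left(-5 + z\right) \left(3 + z\right)$)
$D{\left(S,y \right)} = 3 - \sqrt{-3 + \frac{3}{-15 + S^{2} - 2 S}}$
$p{\left(g \right)} = -12 - 4 g + 4 \sqrt{-3 + \frac{3}{-15 + g^{2} - 2 g}}$ ($p{\left(g \right)} = - 4 \left(g - \left(-3 + \sqrt{-3 + \frac{3}{-15 + g^{2} - 2 g}}\right)\right) = - 4 \left(3 + g - \sqrt{-3 + \frac{3}{-15 + g^{2} - 2 g}}\right) = -12 - 4 g + 4 \sqrt{-3 + \frac{3}{-15 + g^{2} - 2 g}}$)
$- 10 \left(-8 + p{\left(3 \right)}\right) = - 10 \left(-8 - \left(24 - 4 \sqrt{3} \sqrt{- \frac{16 - 3^{2} + 2 \cdot 3}{15 - 3^{2} + 2 \cdot 3}}\right)\right) = - 10 \left(-8 - \left(24 - 4 \sqrt{3} \sqrt{- \frac{16 - 9 + 6}{15 - 9 + 6}}\right)\right) = - 10 \left(-8 - \left(24 - 4 \sqrt{3} \sqrt{\left(-1\right) \frac{1}{12} \cdot 13}\right)\right) = - 10 \left(-8 - \left(24 - 4 \sqrt{3} \sqrt{- \frac{13}{12}}\right)\right) = - 10 \left(-8 - \left(24 - 4 \sqrt{3} \frac{i \sqrt{39}}{6}\right)\right) = - 10 \left(-8 - \left(24 - 2 i \sqrt{13}\right)\right) = - 10 \left(-32 + 2 i \sqrt{13}\right) = 320 - 20 i \sqrt{13}$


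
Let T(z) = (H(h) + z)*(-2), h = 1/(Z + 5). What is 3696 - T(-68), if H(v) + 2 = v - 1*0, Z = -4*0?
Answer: 17782/5 ≈ 3556.4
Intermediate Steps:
Z = 0
h = 1/5 (h = 1/(0 + 5) = 1/5 ≈ 0.20000)
H(v) = -2 + v (H(v) = -2 + (v - 1*0) = -2 + (v + 0) = -2 + v)
T(z) = 18/5 - 2*z (T(z) = ((-2 + 1/5) + z)*(-2) = (-9/5 + z)*(-2) = 18/5 - 2*z)
3696 - T(-68) = 3696 - (18/5 - 2*(-68)) = 3696 - (18/5 + 136) = 3696 - 1*698/5 = 3696 - 698/5 = 17782/5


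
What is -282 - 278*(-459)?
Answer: 127320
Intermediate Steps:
-282 - 278*(-459) = -282 + 127602 = 127320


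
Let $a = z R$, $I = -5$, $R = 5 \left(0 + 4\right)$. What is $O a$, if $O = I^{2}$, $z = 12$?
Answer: $6000$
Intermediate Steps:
$R = 20$ ($R = 5 \cdot 4 = 20$)
$a = 240$ ($a = 12 \cdot 20 = 240$)
$O = 25$ ($O = \left(-5\right)^{2} = 25$)
$O a = 25 \cdot 240 = 6000$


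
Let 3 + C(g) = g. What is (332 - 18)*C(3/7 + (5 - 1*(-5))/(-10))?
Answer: -7850/7 ≈ -1121.4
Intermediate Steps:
C(g) = -3 + g
(332 - 18)*C(3/7 + (5 - 1*(-5))/(-10)) = (332 - 18)*(-3 + (3/7 + (5 - 1*(-5))/(-10))) = 314*(-3 + (3*(⅐) + (5 + 5)*(-⅒))) = 314*(-3 + (3/7 + 10*(-⅒))) = 314*(-3 + (3/7 - 1)) = 314*(-3 - 4/7) = 314*(-25/7) = -7850/7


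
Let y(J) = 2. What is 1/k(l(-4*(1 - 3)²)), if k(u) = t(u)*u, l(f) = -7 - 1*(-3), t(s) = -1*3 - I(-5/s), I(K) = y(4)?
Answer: 1/20 ≈ 0.050000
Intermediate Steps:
I(K) = 2
t(s) = -5 (t(s) = -1*3 - 1*2 = -3 - 2 = -5)
l(f) = -4 (l(f) = -7 + 3 = -4)
k(u) = -5*u
1/k(l(-4*(1 - 3)²)) = 1/(-5*(-4)) = 1/20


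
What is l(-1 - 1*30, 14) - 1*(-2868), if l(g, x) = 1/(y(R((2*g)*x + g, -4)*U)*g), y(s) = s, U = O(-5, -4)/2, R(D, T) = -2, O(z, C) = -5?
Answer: 444539/155 ≈ 2868.0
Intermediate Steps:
U = -5/2 ≈ -2.5000
l(g, x) = 1/(5*g) (l(g, x) = 1/((-2*(-5/2))*g) = 1/(5*g))
l(-1 - 1*30, 14) - 1*(-2868) = 1/(5*(-1 - 1*30)) - 1*(-2868) = 1/(5*(-1 - 30)) + 2868 = (⅕)/(-31) + 2868 = (⅕)*(-1/31) + 2868 = -1/155 + 2868 = 444539/155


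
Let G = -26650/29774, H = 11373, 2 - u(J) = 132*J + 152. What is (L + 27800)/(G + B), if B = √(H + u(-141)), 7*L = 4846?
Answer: 304338141705/356027417711 + 5100204782997*√3315/1780137088555 ≈ 165.81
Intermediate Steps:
u(J) = -150 - 132*J (u(J) = 2 - (132*J + 152) = 2 - (152 + 132*J) = 2 + (-152 - 132*J) = -150 - 132*J)
L = 4846/7 (L = (⅐)*4846 = 4846/7 ≈ 692.29)
G = -13325/14887 (G = -26650*1/29774 = -13325/14887 ≈ -0.89508)
B = 3*√3315 (B = √(11373 + (-150 - 132*(-141))) = √(11373 + (-150 + 18612)) = √(11373 + 18462) = √29835 = 3*√3315 ≈ 172.73)
(L + 27800)/(G + B) = (4846/7 + 27800)/(-13325/14887 + 3*√3315) = 199446/(7*(-13325/14887 + 3*√3315))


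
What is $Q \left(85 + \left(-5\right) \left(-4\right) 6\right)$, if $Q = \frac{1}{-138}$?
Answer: $- \frac{205}{138} \approx -1.4855$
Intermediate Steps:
$Q = - \frac{1}{138} \approx -0.0072464$
$Q \left(85 + \left(-5\right) \left(-4\right) 6\right) = - \frac{85 + \left(-5\right) \left(-4\right) 6}{138} = - \frac{85 + 20 \cdot 6}{138} = - \frac{85 + 120}{138} = \left(- \frac{1}{138}\right) 205 = - \frac{205}{138}$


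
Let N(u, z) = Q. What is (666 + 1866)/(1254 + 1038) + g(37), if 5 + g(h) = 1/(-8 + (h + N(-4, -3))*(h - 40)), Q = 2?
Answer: -93191/23875 ≈ -3.9033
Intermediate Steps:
N(u, z) = 2
g(h) = -5 + 1/(-8 + (-40 + h)*(2 + h)) (g(h) = -5 + 1/(-8 + (h + 2)*(h - 40)) = -5 + 1/(-8 + (2 + h)*(-40 + h)) = -5 + 1/(-8 + (-40 + h)*(2 + h)))
(666 + 1866)/(1254 + 1038) + g(37) = (666 + 1866)/(1254 + 1038) + (441 - 5*37**2 + 190*37)/(-88 + 37**2 - 38*37) = 2532/2292 + (441 - 5*1369 + 7030)/(-88 + 1369 - 1406) = 2532*(1/2292) + (441 - 6845 + 7030)/(-125) = 211/191 - 1/125*626 = 211/191 - 626/125 = -93191/23875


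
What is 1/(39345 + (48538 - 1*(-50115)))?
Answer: 1/137998 ≈ 7.2465e-6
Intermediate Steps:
1/(39345 + (48538 - 1*(-50115))) = 1/(39345 + (48538 + 50115)) = 1/(39345 + 98653) = 1/137998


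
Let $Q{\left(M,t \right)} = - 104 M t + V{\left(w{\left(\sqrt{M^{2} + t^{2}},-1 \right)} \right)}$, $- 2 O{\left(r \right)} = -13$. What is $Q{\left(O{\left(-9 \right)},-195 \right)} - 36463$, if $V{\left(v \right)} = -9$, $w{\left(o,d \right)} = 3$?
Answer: $95348$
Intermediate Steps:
$O{\left(r \right)} = \frac{13}{2}$ ($O{\left(r \right)} = \left(- \frac{1}{2}\right) \left(-13\right) = \frac{13}{2}$)
$Q{\left(M,t \right)} = -9 - 104 M t$ ($Q{\left(M,t \right)} = - 104 M t - 9 = -9 - 104 M t$)
$Q{\left(O{\left(-9 \right)},-195 \right)} - 36463 = \left(-9 - 676 \left(-195\right)\right) - 36463 = \left(-9 + 131820\right) - 36463 = 131811 - 36463 = 95348$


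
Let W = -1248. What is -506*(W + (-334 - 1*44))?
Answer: 822756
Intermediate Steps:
-506*(W + (-334 - 1*44)) = -506*(-1248 + (-334 - 1*44)) = -506*(-1248 + (-334 - 44)) = -506*(-1248 - 378) = -506*(-1626) = 822756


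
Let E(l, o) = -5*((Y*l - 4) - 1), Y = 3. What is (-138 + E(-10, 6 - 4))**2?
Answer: 1369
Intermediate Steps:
E(l, o) = 25 - 15*l (E(l, o) = -5*((3*l - 4) - 1) = -5*((-4 + 3*l) - 1) = -5*(-5 + 3*l) = 25 - 15*l)
(-138 + E(-10, 6 - 4))**2 = (-138 + (25 - 15*(-10)))**2 = (-138 + (25 + 150))**2 = (-138 + 175)**2 = 37**2 = 1369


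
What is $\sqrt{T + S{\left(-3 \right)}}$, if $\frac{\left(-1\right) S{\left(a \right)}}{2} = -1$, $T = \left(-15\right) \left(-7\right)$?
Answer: $\sqrt{107} \approx 10.344$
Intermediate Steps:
$T = 105$
$S{\left(a \right)} = 2$ ($S{\left(a \right)} = \left(-2\right) \left(-1\right) = 2$)
$\sqrt{T + S{\left(-3 \right)}} = \sqrt{105 + 2} = \sqrt{107}$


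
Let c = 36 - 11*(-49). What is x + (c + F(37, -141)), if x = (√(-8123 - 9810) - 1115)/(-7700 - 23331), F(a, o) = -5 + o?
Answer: 13313414/31031 - I*√17933/31031 ≈ 429.04 - 0.0043155*I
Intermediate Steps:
c = 575 (c = 36 + 539 = 575)
x = 1115/31031 - I*√17933/31031 (x = (√(-17933) - 1115)/(-31031) = (I*√17933 - 1115)*(-1/31031) = (-1115 + I*√17933)*(-1/31031) = 1115/31031 - I*√17933/31031 ≈ 0.035932 - 0.0043155*I)
x + (c + F(37, -141)) = (1115/31031 - I*√17933/31031) + (575 + (-5 - 141)) = (1115/31031 - I*√17933/31031) + (575 - 146) = (1115/31031 - I*√17933/31031) + 429 = 13313414/31031 - I*√17933/31031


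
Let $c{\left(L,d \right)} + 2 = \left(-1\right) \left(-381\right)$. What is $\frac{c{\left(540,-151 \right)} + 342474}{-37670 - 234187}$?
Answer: $- \frac{342853}{271857} \approx -1.2612$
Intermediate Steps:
$c{\left(L,d \right)} = 379$ ($c{\left(L,d \right)} = -2 - -381 = -2 + 381 = 379$)
$\frac{c{\left(540,-151 \right)} + 342474}{-37670 - 234187} = \frac{379 + 342474}{-37670 - 234187} = \frac{342853}{-271857} = 342853 \left(- \frac{1}{271857}\right) = - \frac{342853}{271857}$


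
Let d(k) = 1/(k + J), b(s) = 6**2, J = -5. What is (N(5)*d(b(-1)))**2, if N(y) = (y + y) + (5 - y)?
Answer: 100/961 ≈ 0.10406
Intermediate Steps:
b(s) = 36
d(k) = 1/(-5 + k) (d(k) = 1/(k - 5) = 1/(-5 + k))
N(y) = 5 + y (N(y) = 2*y + (5 - y) = 5 + y)
(N(5)*d(b(-1)))**2 = ((5 + 5)/(-5 + 36))**2 = (10/31)**2 = 100/961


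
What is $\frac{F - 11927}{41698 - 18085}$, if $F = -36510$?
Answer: $- \frac{48437}{23613} \approx -2.0513$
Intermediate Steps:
$\frac{F - 11927}{41698 - 18085} = \frac{-36510 - 11927}{41698 - 18085} = - \frac{48437}{23613}$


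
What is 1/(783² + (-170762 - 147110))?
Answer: 1/295217 ≈ 3.3873e-6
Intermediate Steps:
1/(783² + (-170762 - 147110)) = 1/(613089 - 317872) = 1/295217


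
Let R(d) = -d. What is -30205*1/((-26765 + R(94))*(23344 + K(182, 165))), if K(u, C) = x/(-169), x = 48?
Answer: 729235/15137302656 ≈ 4.8175e-5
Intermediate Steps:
K(u, C) = -48/169 (K(u, C) = 48/(-169) = 48*(-1/169) = -48/169)
-30205*1/((-26765 + R(94))*(23344 + K(182, 165))) = -30205*1/((-26765 - 1*94)*(23344 - 48/169)) = -30205*169/(3945088*(-26765 - 94)) = -30205/((-26859*3945088/169)) = -30205/(-105961118592/169) = -30205*(-169/105961118592) = 729235/15137302656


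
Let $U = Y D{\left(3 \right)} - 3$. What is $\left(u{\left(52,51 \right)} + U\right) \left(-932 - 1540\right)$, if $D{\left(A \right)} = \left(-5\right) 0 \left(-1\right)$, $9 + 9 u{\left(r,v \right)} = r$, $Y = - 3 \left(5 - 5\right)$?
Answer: $- \frac{13184}{3} \approx -4394.7$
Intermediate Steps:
$Y = 0$ ($Y = \left(-3\right) 0 = 0$)
$u{\left(r,v \right)} = -1 + \frac{r}{9}$
$D{\left(A \right)} = 0$ ($D{\left(A \right)} = 0 \left(-1\right) = 0$)
$U = -3$ ($U = 0 \cdot 0 - 3 = 0 - 3 = -3$)
$\left(u{\left(52,51 \right)} + U\right) \left(-932 - 1540\right) = \left(\left(-1 + \frac{1}{9} \cdot 52\right) - 3\right) \left(-932 - 1540\right) = \left(\left(-1 + \frac{52}{9}\right) - 3\right) \left(-2472\right) = \left(\frac{43}{9} - 3\right) \left(-2472\right) = \frac{16}{9} \left(-2472\right) = - \frac{13184}{3}$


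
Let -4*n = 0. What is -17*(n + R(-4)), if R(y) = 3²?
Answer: -153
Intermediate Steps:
n = 0 (n = -¼*0 = 0)
R(y) = 9
-17*(n + R(-4)) = -17*(0 + 9) = -17*9 = -153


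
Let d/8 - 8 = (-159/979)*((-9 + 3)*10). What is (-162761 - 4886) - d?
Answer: -164265389/979 ≈ -1.6779e+5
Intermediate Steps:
d = 138976/979 (d = 64 + 8*((-159/979)*((-9 + 3)*10)) = 64 + 8*((-159*1/979)*(-6*10)) = 64 + 8*(-159/979*(-60)) = 64 + 8*(9540/979) = 64 + 76320/979 = 138976/979 ≈ 141.96)
(-162761 - 4886) - d = (-162761 - 4886) - 1*138976/979 = -167647 - 138976/979 = -164265389/979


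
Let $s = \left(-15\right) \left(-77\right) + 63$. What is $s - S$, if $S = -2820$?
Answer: $4038$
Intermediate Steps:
$s = 1218$ ($s = 1155 + 63 = 1218$)
$s - S = 1218 - -2820 = 1218 + 2820 = 4038$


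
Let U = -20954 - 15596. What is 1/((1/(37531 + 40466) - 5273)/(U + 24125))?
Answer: 193822545/82255636 ≈ 2.3563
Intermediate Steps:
U = -36550
1/((1/(37531 + 40466) - 5273)/(U + 24125)) = 1/((1/(37531 + 40466) - 5273)/(-36550 + 24125)) = 1/((1/77997 - 5273)/(-12425)) = 1/((1/77997 - 5273)*(-1/12425)) = 1/(-411278180/77997*(-1/12425)) = 1/(82255636/193822545) = 193822545/82255636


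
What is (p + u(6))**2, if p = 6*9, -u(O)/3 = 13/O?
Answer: 9025/4 ≈ 2256.3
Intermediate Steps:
u(O) = -39/O
p = 54
(p + u(6))**2 = (54 - 39/6)**2 = (54 - 39*1/6)**2 = (54 - 13/2)**2 = (95/2)**2 = 9025/4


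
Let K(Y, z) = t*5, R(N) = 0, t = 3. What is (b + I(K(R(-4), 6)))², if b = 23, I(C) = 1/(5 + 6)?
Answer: 64516/121 ≈ 533.19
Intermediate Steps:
K(Y, z) = 15 (K(Y, z) = 3*5 = 15)
I(C) = 1/11
(b + I(K(R(-4), 6)))² = (23 + 1/11)² = (254/11)² = 64516/121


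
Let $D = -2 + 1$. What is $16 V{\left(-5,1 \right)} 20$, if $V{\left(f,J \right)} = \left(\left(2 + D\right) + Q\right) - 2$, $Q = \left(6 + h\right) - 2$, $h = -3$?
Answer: $0$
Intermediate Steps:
$D = -1$
$Q = 1$ ($Q = \left(6 - 3\right) - 2 = 3 - 2 = 1$)
$V{\left(f,J \right)} = 0$ ($V{\left(f,J \right)} = \left(\left(2 - 1\right) + 1\right) - 2 = \left(1 + 1\right) - 2 = 2 - 2 = 0$)
$16 V{\left(-5,1 \right)} 20 = 16 \cdot 0 \cdot 20 = 0 \cdot 20 = 0$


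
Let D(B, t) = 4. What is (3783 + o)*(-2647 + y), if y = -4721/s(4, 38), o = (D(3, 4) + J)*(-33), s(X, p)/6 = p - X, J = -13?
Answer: -10894180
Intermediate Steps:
s(X, p) = -6*X + 6*p (s(X, p) = 6*(p - X) = -6*X + 6*p)
o = 297 (o = (4 - 13)*(-33) = -9*(-33) = 297)
y = -4721/204 (y = -4721/(-6*4 + 6*38) = -4721/(-24 + 228) = -4721/204 ≈ -23.142)
(3783 + o)*(-2647 + y) = (3783 + 297)*(-2647 - 4721/204) = 4080*(-544709/204) = -10894180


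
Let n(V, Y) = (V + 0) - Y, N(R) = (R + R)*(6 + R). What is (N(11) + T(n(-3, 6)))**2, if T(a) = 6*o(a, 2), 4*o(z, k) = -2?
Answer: 137641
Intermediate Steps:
o(z, k) = -1/2 (o(z, k) = (1/4)*(-2) = -1/2)
N(R) = 2*R*(6 + R) (N(R) = (2*R)*(6 + R) = 2*R*(6 + R))
n(V, Y) = V - Y
T(a) = -3 (T(a) = 6*(-1/2) = -3)
(N(11) + T(n(-3, 6)))**2 = (2*11*(6 + 11) - 3)**2 = (2*11*17 - 3)**2 = (374 - 3)**2 = 371**2 = 137641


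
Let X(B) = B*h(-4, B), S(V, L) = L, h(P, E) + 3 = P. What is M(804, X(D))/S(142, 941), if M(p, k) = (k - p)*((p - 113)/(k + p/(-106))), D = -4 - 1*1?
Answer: -28163087/1367273 ≈ -20.598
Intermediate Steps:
h(P, E) = -3 + P
D = -5 (D = -4 - 1 = -5)
X(B) = -7*B (X(B) = B*(-3 - 4) = B*(-7) = -7*B)
M(p, k) = (-113 + p)*(k - p)/(k - p/106) (M(p, k) = (k - p)*((-113 + p)/(k + p*(-1/106))) = (k - p)*((-113 + p)/(k - p/106)) = (-113 + p)*(k - p)/(k - p/106))
M(804, X(D))/S(142, 941) = (106*(-1*804**2 - (-791)*(-5) + 113*804 - 7*(-5)*804)/(-1*804 + 106*(-7*(-5))))/941 = (106*(-1*646416 - 113*35 + 90852 + 35*804)/(-804 + 106*35))*(1/941) = (106*(-646416 - 3955 + 90852 + 28140)/(-804 + 3710))*(1/941) = (106*(-531379)/2906)*(1/941) = (106*(1/2906)*(-531379))*(1/941) = -28163087/1453*1/941 = -28163087/1367273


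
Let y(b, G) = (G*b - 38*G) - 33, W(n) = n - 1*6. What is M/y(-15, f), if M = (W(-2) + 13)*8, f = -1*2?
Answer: 40/73 ≈ 0.54795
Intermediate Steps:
f = -2
W(n) = -6 + n (W(n) = n - 6 = -6 + n)
M = 40 (M = ((-6 - 2) + 13)*8 = (-8 + 13)*8 = 5*8 = 40)
y(b, G) = -33 - 38*G + G*b (y(b, G) = (-38*G + G*b) - 33 = -33 - 38*G + G*b)
M/y(-15, f) = 40/(-33 - 38*(-2) - 2*(-15)) = 40/(-33 + 76 + 30) = 40/73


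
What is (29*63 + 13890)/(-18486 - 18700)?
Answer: -15717/37186 ≈ -0.42266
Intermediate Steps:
(29*63 + 13890)/(-18486 - 18700) = (1827 + 13890)/(-37186) = 15717*(-1/37186) = -15717/37186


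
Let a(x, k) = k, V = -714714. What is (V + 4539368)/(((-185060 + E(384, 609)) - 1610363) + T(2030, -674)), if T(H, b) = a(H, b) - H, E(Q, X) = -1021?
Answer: -1912327/899574 ≈ -2.1258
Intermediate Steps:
T(H, b) = b - H
(V + 4539368)/(((-185060 + E(384, 609)) - 1610363) + T(2030, -674)) = (-714714 + 4539368)/(((-185060 - 1021) - 1610363) + (-674 - 1*2030)) = 3824654/((-186081 - 1610363) + (-674 - 2030)) = 3824654/(-1796444 - 2704) = 3824654/(-1799148) = 3824654*(-1/1799148) = -1912327/899574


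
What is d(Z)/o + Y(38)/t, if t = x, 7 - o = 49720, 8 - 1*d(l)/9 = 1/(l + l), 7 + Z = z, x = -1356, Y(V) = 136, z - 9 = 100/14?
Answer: -73151281/719048832 ≈ -0.10173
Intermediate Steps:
z = 113/7 (z = 9 + 100/14 = 9 + 100*(1/14) = 9 + 50/7 = 113/7 ≈ 16.143)
Z = 64/7 (Z = -7 + 113/7 = 64/7 ≈ 9.1429)
d(l) = 72 - 9/(2*l) (d(l) = 72 - 9/(l + l) = 72 - 9*1/(2*l) = 72 - 9/(2*l))
o = -49713 (o = 7 - 1*49720 = 7 - 49720 = -49713)
t = -1356
d(Z)/o + Y(38)/t = (72 - 9/(2*64/7))/(-49713) + 136/(-1356) = (72 - 9/2*7/64)*(-1/49713) + 136*(-1/1356) = (72 - 63/128)*(-1/49713) - 34/339 = (9153/128)*(-1/49713) - 34/339 = -3051/2121088 - 34/339 = -73151281/719048832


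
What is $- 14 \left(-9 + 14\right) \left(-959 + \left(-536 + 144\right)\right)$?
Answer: $94570$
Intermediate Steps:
$- 14 \left(-9 + 14\right) \left(-959 + \left(-536 + 144\right)\right) = \left(-14\right) 5 \left(-959 - 392\right) = \left(-70\right) \left(-1351\right) = 94570$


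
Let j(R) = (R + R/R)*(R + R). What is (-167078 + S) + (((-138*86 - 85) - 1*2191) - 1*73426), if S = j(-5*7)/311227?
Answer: -11321904388/44461 ≈ -2.5465e+5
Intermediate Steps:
j(R) = 2*R*(1 + R) (j(R) = (R + 1)*(2*R) = (1 + R)*(2*R) = 2*R*(1 + R))
S = 340/44461 (S = (2*(-5*7)*(1 - 5*7))/311227 = (2*(-35)*(1 - 35))*(1/311227) = (2*(-35)*(-34))*(1/311227) = 2380*(1/311227) = 340/44461 ≈ 0.0076471)
(-167078 + S) + (((-138*86 - 85) - 1*2191) - 1*73426) = (-167078 + 340/44461) + (((-138*86 - 85) - 1*2191) - 1*73426) = -7428454618/44461 + (((-11868 - 85) - 2191) - 73426) = -7428454618/44461 + ((-11953 - 2191) - 73426) = -7428454618/44461 + (-14144 - 73426) = -7428454618/44461 - 87570 = -11321904388/44461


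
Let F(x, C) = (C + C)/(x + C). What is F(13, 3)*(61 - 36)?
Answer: 75/8 ≈ 9.3750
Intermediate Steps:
F(x, C) = 2*C/(C + x) (F(x, C) = (2*C)/(C + x) = 2*C/(C + x))
F(13, 3)*(61 - 36) = (2*3/(3 + 13))*(61 - 36) = (2*3/16)*25 = (2*3*(1/16))*25 = (3/8)*25 = 75/8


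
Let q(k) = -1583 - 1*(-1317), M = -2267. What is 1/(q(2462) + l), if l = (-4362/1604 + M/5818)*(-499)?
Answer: 1166509/1499480808 ≈ 0.00077794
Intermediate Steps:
q(k) = -266 (q(k) = -1583 + 1317 = -266)
l = 1809772202/1166509 (l = (-4362/1604 - 2267/5818)*(-499) = (-4362*1/1604 - 2267*1/5818)*(-499) = (-2181/802 - 2267/5818)*(-499) = -3626798/1166509*(-499) = 1809772202/1166509 ≈ 1551.4)
1/(q(2462) + l) = 1/(-266 + 1809772202/1166509) = 1/(1499480808/1166509) = 1166509/1499480808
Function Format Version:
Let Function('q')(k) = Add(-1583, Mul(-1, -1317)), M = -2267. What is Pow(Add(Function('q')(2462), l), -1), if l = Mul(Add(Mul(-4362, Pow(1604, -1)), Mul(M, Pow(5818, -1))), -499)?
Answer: Rational(1166509, 1499480808) ≈ 0.00077794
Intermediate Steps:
Function('q')(k) = -266 (Function('q')(k) = Add(-1583, 1317) = -266)
l = Rational(1809772202, 1166509) (l = Mul(Add(Mul(-4362, Pow(1604, -1)), Mul(-2267, Pow(5818, -1))), -499) = Mul(Add(Mul(-4362, Rational(1, 1604)), Mul(-2267, Rational(1, 5818))), -499) = Mul(Add(Rational(-2181, 802), Rational(-2267, 5818)), -499) = Mul(Rational(-3626798, 1166509), -499) = Rational(1809772202, 1166509) ≈ 1551.4)
Pow(Add(Function('q')(2462), l), -1) = Pow(Add(-266, Rational(1809772202, 1166509)), -1) = Pow(Rational(1499480808, 1166509), -1) = Rational(1166509, 1499480808)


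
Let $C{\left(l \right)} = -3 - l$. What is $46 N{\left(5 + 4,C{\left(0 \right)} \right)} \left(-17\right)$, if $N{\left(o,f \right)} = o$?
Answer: $-7038$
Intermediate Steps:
$46 N{\left(5 + 4,C{\left(0 \right)} \right)} \left(-17\right) = 46 \left(5 + 4\right) \left(-17\right) = 46 \cdot 9 \left(-17\right) = 414 \left(-17\right) = -7038$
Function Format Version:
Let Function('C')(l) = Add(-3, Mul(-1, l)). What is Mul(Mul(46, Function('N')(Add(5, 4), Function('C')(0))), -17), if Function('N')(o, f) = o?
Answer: -7038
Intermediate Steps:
Mul(Mul(46, Function('N')(Add(5, 4), Function('C')(0))), -17) = Mul(Mul(46, Add(5, 4)), -17) = Mul(Mul(46, 9), -17) = Mul(414, -17) = -7038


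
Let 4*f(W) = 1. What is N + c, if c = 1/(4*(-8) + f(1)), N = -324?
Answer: -41152/127 ≈ -324.03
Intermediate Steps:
f(W) = 1/4 (f(W) = (1/4)*1 = 1/4)
c = -4/127 (c = 1/(4*(-8) + 1/4) = 1/(-32 + 1/4) = 1/(-127/4) = -4/127 ≈ -0.031496)
N + c = -324 - 4/127 = -41152/127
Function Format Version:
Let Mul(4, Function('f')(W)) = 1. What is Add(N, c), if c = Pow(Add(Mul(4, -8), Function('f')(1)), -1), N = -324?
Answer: Rational(-41152, 127) ≈ -324.03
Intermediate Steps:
Function('f')(W) = Rational(1, 4) (Function('f')(W) = Mul(Rational(1, 4), 1) = Rational(1, 4))
c = Rational(-4, 127) (c = Pow(Add(Mul(4, -8), Rational(1, 4)), -1) = Pow(Add(-32, Rational(1, 4)), -1) = Pow(Rational(-127, 4), -1) = Rational(-4, 127) ≈ -0.031496)
Add(N, c) = Add(-324, Rational(-4, 127)) = Rational(-41152, 127)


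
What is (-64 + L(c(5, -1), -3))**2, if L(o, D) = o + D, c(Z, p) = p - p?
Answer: 4489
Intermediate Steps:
c(Z, p) = 0
L(o, D) = D + o
(-64 + L(c(5, -1), -3))**2 = (-64 + (-3 + 0))**2 = (-64 - 3)**2 = (-67)**2 = 4489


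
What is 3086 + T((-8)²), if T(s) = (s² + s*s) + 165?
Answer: 11443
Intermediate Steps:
T(s) = 165 + 2*s² (T(s) = (s² + s²) + 165 = 2*s² + 165 = 165 + 2*s²)
3086 + T((-8)²) = 3086 + (165 + 2*((-8)²)²) = 3086 + (165 + 2*64²) = 3086 + (165 + 2*4096) = 3086 + (165 + 8192) = 3086 + 8357 = 11443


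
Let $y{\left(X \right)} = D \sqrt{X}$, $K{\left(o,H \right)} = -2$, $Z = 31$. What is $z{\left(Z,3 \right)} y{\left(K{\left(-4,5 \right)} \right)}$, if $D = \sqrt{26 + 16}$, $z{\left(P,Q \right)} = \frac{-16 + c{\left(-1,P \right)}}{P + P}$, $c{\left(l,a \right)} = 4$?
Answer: $- \frac{12 i \sqrt{21}}{31} \approx - 1.7739 i$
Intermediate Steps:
$z{\left(P,Q \right)} = - \frac{6}{P}$ ($z{\left(P,Q \right)} = \frac{-16 + 4}{P + P} = - \frac{12}{2 P} = - 12 \frac{1}{2 P} = - \frac{6}{P}$)
$D = \sqrt{42} \approx 6.4807$
$y{\left(X \right)} = \sqrt{42} \sqrt{X}$
$z{\left(Z,3 \right)} y{\left(K{\left(-4,5 \right)} \right)} = - \frac{6}{31} \sqrt{42} \sqrt{-2} = \left(-6\right) \frac{1}{31} \sqrt{42} i \sqrt{2} = - \frac{6 \cdot 2 i \sqrt{21}}{31} = - \frac{12 i \sqrt{21}}{31}$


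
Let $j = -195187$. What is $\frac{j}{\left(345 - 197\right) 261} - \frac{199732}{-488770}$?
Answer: $- \frac{1184950031}{255137940} \approx -4.6443$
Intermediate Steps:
$\frac{j}{\left(345 - 197\right) 261} - \frac{199732}{-488770} = - \frac{195187}{\left(345 - 197\right) 261} - \frac{199732}{-488770} = - \frac{195187}{148 \cdot 261} - - \frac{99866}{244385} = - \frac{195187}{38628} + \frac{99866}{244385} = - \frac{1184950031}{255137940}$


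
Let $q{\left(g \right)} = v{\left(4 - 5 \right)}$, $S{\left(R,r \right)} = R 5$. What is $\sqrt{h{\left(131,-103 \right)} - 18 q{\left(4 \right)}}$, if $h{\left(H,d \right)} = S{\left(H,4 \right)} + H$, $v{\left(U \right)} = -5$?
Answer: $2 \sqrt{219} \approx 29.597$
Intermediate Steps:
$S{\left(R,r \right)} = 5 R$
$q{\left(g \right)} = -5$
$h{\left(H,d \right)} = 6 H$ ($h{\left(H,d \right)} = 5 H + H = 6 H$)
$\sqrt{h{\left(131,-103 \right)} - 18 q{\left(4 \right)}} = \sqrt{6 \cdot 131 - -90} = \sqrt{786 + 90} = \sqrt{876} = 2 \sqrt{219}$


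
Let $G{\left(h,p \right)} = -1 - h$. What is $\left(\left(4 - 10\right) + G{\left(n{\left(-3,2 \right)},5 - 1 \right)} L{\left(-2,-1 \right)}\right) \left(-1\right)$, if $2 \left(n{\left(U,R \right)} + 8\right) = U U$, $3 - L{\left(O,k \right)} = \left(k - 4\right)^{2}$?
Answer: $61$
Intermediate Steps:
$L{\left(O,k \right)} = 3 - \left(-4 + k\right)^{2}$ ($L{\left(O,k \right)} = 3 - \left(k - 4\right)^{2} = 3 - \left(-4 + k\right)^{2}$)
$n{\left(U,R \right)} = -8 + \frac{U^{2}}{2}$ ($n{\left(U,R \right)} = -8 + \frac{U U}{2} = -8 + \frac{U^{2}}{2}$)
$\left(\left(4 - 10\right) + G{\left(n{\left(-3,2 \right)},5 - 1 \right)} L{\left(-2,-1 \right)}\right) \left(-1\right) = \left(\left(4 - 10\right) + \left(-1 - \left(-8 + \frac{\left(-3\right)^{2}}{2}\right)\right) \left(3 - \left(-4 - 1\right)^{2}\right)\right) \left(-1\right) = \left(\left(4 - 10\right) + \left(-1 - \left(-8 + \frac{1}{2} \cdot 9\right)\right) \left(3 - \left(-5\right)^{2}\right)\right) \left(-1\right) = \left(-6 + \left(-1 - \left(-8 + \frac{9}{2}\right)\right) \left(3 - 25\right)\right) \left(-1\right) = \left(-6 + \left(-1 - - \frac{7}{2}\right) \left(3 - 25\right)\right) \left(-1\right) = \left(-6 + \left(-1 + \frac{7}{2}\right) \left(-22\right)\right) \left(-1\right) = \left(-6 + \frac{5}{2} \left(-22\right)\right) \left(-1\right) = \left(-6 - 55\right) \left(-1\right) = \left(-61\right) \left(-1\right) = 61$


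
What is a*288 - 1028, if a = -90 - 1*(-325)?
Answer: 66652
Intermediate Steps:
a = 235 (a = -90 + 325 = 235)
a*288 - 1028 = 235*288 - 1028 = 67680 - 1028 = 66652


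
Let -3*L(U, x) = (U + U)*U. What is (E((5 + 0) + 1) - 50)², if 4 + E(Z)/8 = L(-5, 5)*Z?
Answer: 777924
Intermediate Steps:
L(U, x) = -2*U²/3 (L(U, x) = -(U + U)*U/3 = -2*U*U/3 = -2*U²/3)
E(Z) = -32 - 400*Z/3 (E(Z) = -32 + 8*((-⅔*(-5)²)*Z) = -32 + 8*((-⅔*25)*Z) = -32 + 8*(-50*Z/3) = -32 - 400*Z/3)
(E((5 + 0) + 1) - 50)² = ((-32 - 400*((5 + 0) + 1)/3) - 50)² = ((-32 - 400*(5 + 1)/3) - 50)² = ((-32 - 400/3*6) - 50)² = ((-32 - 800) - 50)² = (-832 - 50)² = (-882)² = 777924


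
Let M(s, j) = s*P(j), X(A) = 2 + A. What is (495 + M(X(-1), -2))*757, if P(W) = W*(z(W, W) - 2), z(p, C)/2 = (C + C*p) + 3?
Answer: 362603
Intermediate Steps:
z(p, C) = 6 + 2*C + 2*C*p (z(p, C) = 2*((C + C*p) + 3) = 2*(3 + C + C*p) = 6 + 2*C + 2*C*p)
P(W) = W*(4 + 2*W + 2*W**2) (P(W) = W*((6 + 2*W + 2*W*W) - 2) = W*((6 + 2*W + 2*W**2) - 2) = W*(4 + 2*W + 2*W**2))
M(s, j) = 2*j*s*(2 + j + j**2) (M(s, j) = s*(2*j*(2 + j + j**2)) = 2*j*s*(2 + j + j**2))
(495 + M(X(-1), -2))*757 = (495 + 2*(-2)*(2 - 1)*(2 - 2 + (-2)**2))*757 = (495 + 2*(-2)*1*(2 - 2 + 4))*757 = (495 + 2*(-2)*1*4)*757 = (495 - 16)*757 = 479*757 = 362603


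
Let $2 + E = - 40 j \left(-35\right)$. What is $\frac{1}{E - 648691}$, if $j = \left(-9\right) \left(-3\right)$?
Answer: $- \frac{1}{610893} \approx -1.6369 \cdot 10^{-6}$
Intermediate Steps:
$j = 27$
$E = 37798$ ($E = -2 + \left(-40\right) 27 \left(-35\right) = -2 - -37800 = -2 + 37800 = 37798$)
$\frac{1}{E - 648691} = \frac{1}{37798 - 648691} = \frac{1}{-610893} = - \frac{1}{610893}$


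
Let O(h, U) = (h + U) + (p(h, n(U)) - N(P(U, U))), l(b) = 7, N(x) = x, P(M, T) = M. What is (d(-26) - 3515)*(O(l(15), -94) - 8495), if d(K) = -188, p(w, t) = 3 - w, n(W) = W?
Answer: 31445876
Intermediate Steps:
O(h, U) = 3 (O(h, U) = (h + U) + ((3 - h) - U) = (U + h) + (3 - U - h) = 3)
(d(-26) - 3515)*(O(l(15), -94) - 8495) = (-188 - 3515)*(3 - 8495) = -3703*(-8492) = 31445876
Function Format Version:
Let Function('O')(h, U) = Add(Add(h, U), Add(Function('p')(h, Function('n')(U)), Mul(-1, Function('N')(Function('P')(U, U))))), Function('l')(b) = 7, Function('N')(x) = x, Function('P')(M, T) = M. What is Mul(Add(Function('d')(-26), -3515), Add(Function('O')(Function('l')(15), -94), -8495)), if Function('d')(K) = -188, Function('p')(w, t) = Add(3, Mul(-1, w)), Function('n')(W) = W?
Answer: 31445876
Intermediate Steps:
Function('O')(h, U) = 3 (Function('O')(h, U) = Add(Add(h, U), Add(Add(3, Mul(-1, h)), Mul(-1, U))) = Add(Add(U, h), Add(3, Mul(-1, U), Mul(-1, h))) = 3)
Mul(Add(Function('d')(-26), -3515), Add(Function('O')(Function('l')(15), -94), -8495)) = Mul(Add(-188, -3515), Add(3, -8495)) = Mul(-3703, -8492) = 31445876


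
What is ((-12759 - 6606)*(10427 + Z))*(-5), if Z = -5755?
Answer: 452366400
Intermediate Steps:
((-12759 - 6606)*(10427 + Z))*(-5) = ((-12759 - 6606)*(10427 - 5755))*(-5) = -19365*4672*(-5) = -90473280*(-5) = 452366400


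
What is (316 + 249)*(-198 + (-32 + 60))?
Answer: -96050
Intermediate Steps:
(316 + 249)*(-198 + (-32 + 60)) = 565*(-198 + 28) = 565*(-170) = -96050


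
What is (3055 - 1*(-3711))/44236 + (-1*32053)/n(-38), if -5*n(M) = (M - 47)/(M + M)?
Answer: 53880124815/376006 ≈ 1.4330e+5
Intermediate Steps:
n(M) = -(-47 + M)/(10*M) (n(M) = -(M - 47)/(5*(M + M)) = -(-47 + M)/(5*(2*M)) = -(-47 + M)*1/(2*M)/5 = -(-47 + M)/(10*M))
(3055 - 1*(-3711))/44236 + (-1*32053)/n(-38) = (3055 - 1*(-3711))/44236 + (-1*32053)/(((⅒)*(47 - 1*(-38))/(-38))) = (3055 + 3711)*(1/44236) - 32053*(-380/(47 + 38)) = 6766*(1/44236) - 32053/((⅒)*(-1/38)*85) = 3383/22118 - 32053/(-17/76) = 3383/22118 - 32053*(-76/17) = 3383/22118 + 2436028/17 = 53880124815/376006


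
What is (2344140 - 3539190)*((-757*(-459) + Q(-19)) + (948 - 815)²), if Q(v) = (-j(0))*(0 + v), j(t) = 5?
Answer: -436488427350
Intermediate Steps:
Q(v) = -5*v (Q(v) = (-1*5)*(0 + v) = -5*v)
(2344140 - 3539190)*((-757*(-459) + Q(-19)) + (948 - 815)²) = (2344140 - 3539190)*((-757*(-459) - 5*(-19)) + (948 - 815)²) = -1195050*((347463 + 95) + 133²) = -1195050*(347558 + 17689) = -1195050*365247 = -436488427350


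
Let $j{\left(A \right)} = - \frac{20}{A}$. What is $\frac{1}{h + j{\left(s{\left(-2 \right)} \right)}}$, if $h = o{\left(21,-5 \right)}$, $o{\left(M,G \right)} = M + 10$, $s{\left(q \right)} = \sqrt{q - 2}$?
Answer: $\frac{31}{1061} - \frac{10 i}{1061} \approx 0.029218 - 0.0094251 i$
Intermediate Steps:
$s{\left(q \right)} = \sqrt{-2 + q}$
$o{\left(M,G \right)} = 10 + M$
$h = 31$ ($h = 10 + 21 = 31$)
$\frac{1}{h + j{\left(s{\left(-2 \right)} \right)}} = \frac{1}{31 - \frac{20}{\sqrt{-2 - 2}}} = \frac{1}{31 - \frac{20}{\sqrt{-4}}} = \frac{1}{31 - \frac{20}{2 i}} = \frac{1}{31 - 20 \left(- \frac{i}{2}\right)} = \frac{1}{31 + 10 i} = \frac{31 - 10 i}{1061}$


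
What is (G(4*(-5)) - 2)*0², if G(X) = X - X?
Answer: 0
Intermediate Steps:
G(X) = 0
(G(4*(-5)) - 2)*0² = (0 - 2)*0² = -2*0 = 0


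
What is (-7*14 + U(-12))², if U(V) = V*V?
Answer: 2116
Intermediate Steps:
U(V) = V²
(-7*14 + U(-12))² = (-7*14 + (-12)²)² = (-98 + 144)² = 46² = 2116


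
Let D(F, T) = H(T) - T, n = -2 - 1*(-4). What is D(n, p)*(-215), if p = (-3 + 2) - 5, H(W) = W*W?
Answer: -9030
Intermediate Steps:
H(W) = W²
n = 2 (n = -2 + 4 = 2)
p = -6 (p = -1 - 5 = -6)
D(F, T) = T² - T
D(n, p)*(-215) = -6*(-1 - 6)*(-215) = -6*(-7)*(-215) = 42*(-215) = -9030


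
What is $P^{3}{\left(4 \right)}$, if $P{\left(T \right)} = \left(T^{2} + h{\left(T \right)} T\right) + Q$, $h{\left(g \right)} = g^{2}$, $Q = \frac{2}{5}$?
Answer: $\frac{64964808}{125} \approx 5.1972 \cdot 10^{5}$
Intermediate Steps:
$Q = \frac{2}{5}$ ($Q = 2 \cdot \frac{1}{5} = \frac{2}{5} \approx 0.4$)
$P{\left(T \right)} = \frac{2}{5} + T^{2} + T^{3}$ ($P{\left(T \right)} = \left(T^{2} + T^{2} T\right) + \frac{2}{5} = \left(T^{2} + T^{3}\right) + \frac{2}{5} = \frac{2}{5} + T^{2} + T^{3}$)
$P^{3}{\left(4 \right)} = \left(\frac{2}{5} + 4^{2} + 4^{3}\right)^{3} = \left(\frac{2}{5} + 16 + 64\right)^{3} = \left(\frac{402}{5}\right)^{3} = \frac{64964808}{125}$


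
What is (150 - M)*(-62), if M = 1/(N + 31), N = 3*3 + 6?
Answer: -213869/23 ≈ -9298.7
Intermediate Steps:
N = 15 (N = 9 + 6 = 15)
M = 1/46 (M = 1/(15 + 31) = 1/46 ≈ 0.021739)
(150 - M)*(-62) = (150 - 1*1/46)*(-62) = (150 - 1/46)*(-62) = (6899/46)*(-62) = -213869/23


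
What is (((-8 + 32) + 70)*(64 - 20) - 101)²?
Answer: 16281225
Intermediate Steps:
(((-8 + 32) + 70)*(64 - 20) - 101)² = ((24 + 70)*44 - 101)² = (94*44 - 101)² = (4136 - 101)² = 4035² = 16281225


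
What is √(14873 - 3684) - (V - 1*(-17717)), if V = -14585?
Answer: -3132 + √11189 ≈ -3026.2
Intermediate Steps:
√(14873 - 3684) - (V - 1*(-17717)) = √(14873 - 3684) - (-14585 - 1*(-17717)) = √11189 - (-14585 + 17717) = √11189 - 1*3132 = √11189 - 3132 = -3132 + √11189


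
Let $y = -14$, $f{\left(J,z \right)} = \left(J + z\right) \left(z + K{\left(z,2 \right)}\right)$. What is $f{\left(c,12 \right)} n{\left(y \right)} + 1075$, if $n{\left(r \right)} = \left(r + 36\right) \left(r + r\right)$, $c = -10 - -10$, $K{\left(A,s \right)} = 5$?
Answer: $-124589$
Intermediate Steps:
$c = 0$ ($c = -10 + 10 = 0$)
$f{\left(J,z \right)} = \left(5 + z\right) \left(J + z\right)$ ($f{\left(J,z \right)} = \left(J + z\right) \left(z + 5\right) = \left(J + z\right) \left(5 + z\right) = \left(5 + z\right) \left(J + z\right)$)
$n{\left(r \right)} = 2 r \left(36 + r\right)$ ($n{\left(r \right)} = \left(36 + r\right) 2 r = 2 r \left(36 + r\right)$)
$f{\left(c,12 \right)} n{\left(y \right)} + 1075 = \left(12^{2} + 5 \cdot 0 + 5 \cdot 12 + 0 \cdot 12\right) 2 \left(-14\right) \left(36 - 14\right) + 1075 = \left(144 + 0 + 60 + 0\right) 2 \left(-14\right) 22 + 1075 = 204 \left(-616\right) + 1075 = -125664 + 1075 = -124589$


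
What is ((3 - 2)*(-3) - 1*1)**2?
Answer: 16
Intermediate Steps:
((3 - 2)*(-3) - 1*1)**2 = (1*(-3) - 1)**2 = (-3 - 1)**2 = (-4)**2 = 16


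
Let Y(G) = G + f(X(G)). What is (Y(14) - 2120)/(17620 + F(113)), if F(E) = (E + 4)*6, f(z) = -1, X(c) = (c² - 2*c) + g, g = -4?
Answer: -2107/18322 ≈ -0.11500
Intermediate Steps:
X(c) = -4 + c² - 2*c (X(c) = (c² - 2*c) - 4 = -4 + c² - 2*c)
F(E) = 24 + 6*E (F(E) = (4 + E)*6 = 24 + 6*E)
Y(G) = -1 + G (Y(G) = G - 1 = -1 + G)
(Y(14) - 2120)/(17620 + F(113)) = ((-1 + 14) - 2120)/(17620 + (24 + 6*113)) = (13 - 2120)/(17620 + (24 + 678)) = -2107/(17620 + 702) = -2107/18322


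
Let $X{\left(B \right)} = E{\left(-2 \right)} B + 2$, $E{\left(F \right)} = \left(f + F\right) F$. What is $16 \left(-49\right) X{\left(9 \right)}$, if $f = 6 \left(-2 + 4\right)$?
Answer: $139552$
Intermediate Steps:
$f = 12$ ($f = 6 \cdot 2 = 12$)
$E{\left(F \right)} = F \left(12 + F\right)$ ($E{\left(F \right)} = \left(12 + F\right) F = F \left(12 + F\right)$)
$X{\left(B \right)} = 2 - 20 B$ ($X{\left(B \right)} = - 2 \left(12 - 2\right) B + 2 = \left(-2\right) 10 B + 2 = - 20 B + 2 = 2 - 20 B$)
$16 \left(-49\right) X{\left(9 \right)} = 16 \left(-49\right) \left(2 - 180\right) = - 784 \left(2 - 180\right) = \left(-784\right) \left(-178\right) = 139552$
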